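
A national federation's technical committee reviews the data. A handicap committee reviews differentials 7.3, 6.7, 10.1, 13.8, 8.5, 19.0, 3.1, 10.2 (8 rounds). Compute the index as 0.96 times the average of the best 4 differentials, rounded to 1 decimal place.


All differentials: 7.3, 6.7, 10.1, 13.8, 8.5, 19.0, 3.1, 10.2
Sorted: 3.1, 6.7, 7.3, 8.5, 10.1, 10.2, 13.8, 19.0
Best 4: 3.1, 6.7, 7.3, 8.5
Average of best = 25.6 / 4 = 6.4
Raw index = 6.4 * 0.96 = 6.144
Handicap index = round(6.144, 1) = 6.1

6.1


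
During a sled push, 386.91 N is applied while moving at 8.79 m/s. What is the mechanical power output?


P = F * v
P = 386.91 * 8.79
P = 3400.9389 W

3400.9389 W


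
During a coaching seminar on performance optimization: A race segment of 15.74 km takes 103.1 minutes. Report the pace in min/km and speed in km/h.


Pace = time / distance = 103.1 min / 15.74 km = 6.5502 min/km
Speed = distance / time_in_hours = 15.74 / 1.7183 hr
Speed = 9.16 km/h

6.5502 min/km, 9.16 km/h


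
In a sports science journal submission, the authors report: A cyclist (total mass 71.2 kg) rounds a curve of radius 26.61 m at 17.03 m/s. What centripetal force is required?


Fc = m * v^2 / r
v^2 = 17.03^2 = 290.0209
Fc = 71.2 * 290.0209 / 26.61
Fc = 20649.4881 / 26.61 = 776.0048 N

776.0048 N


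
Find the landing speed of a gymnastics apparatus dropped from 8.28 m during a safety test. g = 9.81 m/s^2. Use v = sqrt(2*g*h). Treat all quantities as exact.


v = sqrt(2 * g * h)
v = sqrt(2 * 9.81 * 8.28)
v = sqrt(162.4536) = 12.7457 m/s

12.7457 m/s


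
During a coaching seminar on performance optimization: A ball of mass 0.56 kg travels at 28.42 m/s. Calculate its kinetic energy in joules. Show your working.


KE = 0.5 * m * v^2
KE = 0.5 * 0.56 * 28.42^2
KE = 0.5 * 0.56 * 807.6964 = 226.155 J

226.155 J


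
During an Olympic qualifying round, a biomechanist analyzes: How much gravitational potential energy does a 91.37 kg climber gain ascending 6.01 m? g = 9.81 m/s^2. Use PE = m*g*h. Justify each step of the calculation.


PE = m * g * h
PE = 91.37 * 9.81 * 6.01
PE = 896.3397 * 6.01 = 5387.0016 J

5387.0016 J


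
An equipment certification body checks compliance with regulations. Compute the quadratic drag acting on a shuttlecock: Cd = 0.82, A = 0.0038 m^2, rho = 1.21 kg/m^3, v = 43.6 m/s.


Fd = 0.5 * Cd * rho * A * v^2
Fd = 0.5 * 0.82 * 1.21 * 0.0038 * 43.6^2
v^2 = 1900.96
Fd = 0.5 * 0.82 * 1.21 * 0.0038 * 1900.96 = 3.5837 N

3.5837 N


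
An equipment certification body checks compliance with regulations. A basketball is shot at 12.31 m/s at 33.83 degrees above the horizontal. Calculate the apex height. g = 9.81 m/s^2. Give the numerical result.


H = (v*sin(theta))^2 / (2*g)
vy = v*sin(theta) = 12.31 * sin(33.83 deg) = 6.8534 m/s
H = vy^2 / (2*g) = 46.9685 / (2*9.81)
H = 46.9685 / 19.62 = 2.3939 m

2.3939 m


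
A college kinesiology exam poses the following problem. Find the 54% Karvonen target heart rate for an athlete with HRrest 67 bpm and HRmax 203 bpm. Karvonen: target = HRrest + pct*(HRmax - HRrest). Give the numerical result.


Target = HRrest + pct*(HRmax - HRrest)
Heart rate reserve = HRmax - HRrest = 203 - 67 = 136 bpm
Fraction = 54% = 0.54
Target = 67 + 0.54 * 136
Target = 67 + 73.44 = 140.44 bpm

140.44 bpm


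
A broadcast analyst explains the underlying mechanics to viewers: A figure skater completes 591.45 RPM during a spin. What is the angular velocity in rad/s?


omega = RPM * 2 * pi / 60
omega = 591.45 * 2 * 3.14159 / 60
omega = 3716.1899 / 60 = 61.9365 rad/s

61.9365 rad/s


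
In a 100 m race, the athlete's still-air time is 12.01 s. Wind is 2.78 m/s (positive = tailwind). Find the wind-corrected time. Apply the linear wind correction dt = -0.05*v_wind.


dt = -0.05 * v_wind = -0.05 * 2.78 = -0.139 s
t_corrected = t_still + dt = 12.01 + (-0.139)
t_corrected = 11.871 s

11.871 s


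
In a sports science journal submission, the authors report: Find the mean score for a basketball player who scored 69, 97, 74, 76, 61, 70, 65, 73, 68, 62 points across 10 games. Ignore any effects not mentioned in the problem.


Average = sum / n
Sum = 715
Average = 715 / 10 = 71.5

71.5


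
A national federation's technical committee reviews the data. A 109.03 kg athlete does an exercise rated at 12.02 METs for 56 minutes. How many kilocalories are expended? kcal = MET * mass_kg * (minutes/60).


kcal = MET * mass * time_hr
Convert time: 56 min = 0.9333 hr
kcal = 12.02 * 109.03 * 0.9333
kcal = 1223.1712 kcal

1223.1712 kcal


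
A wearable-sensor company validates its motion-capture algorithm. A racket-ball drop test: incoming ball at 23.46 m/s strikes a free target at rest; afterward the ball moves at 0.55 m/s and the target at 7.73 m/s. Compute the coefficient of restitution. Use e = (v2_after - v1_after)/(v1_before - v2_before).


e = (v2_after - v1_after) / (v1_before - v2_before)
Numerator = 7.73 - 0.55 = 7.18
Denominator = 23.46 - 0 = 23.46
e = 7.18 / 23.46 = 0.3061

0.3061


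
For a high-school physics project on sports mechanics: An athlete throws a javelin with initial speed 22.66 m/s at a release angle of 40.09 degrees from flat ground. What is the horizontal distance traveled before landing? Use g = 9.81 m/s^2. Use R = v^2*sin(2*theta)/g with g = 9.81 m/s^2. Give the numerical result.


R = v^2 * sin(2*theta) / g
Convert angle to radians: theta = 40.09 deg = 0.6997 rad
sin(2*theta) = sin(1.3994) = 0.9853
R = 22.66^2 * 0.9853 / 9.81
R = 513.4756 * 0.9853 / 9.81 = 51.5752 m

51.5752 m


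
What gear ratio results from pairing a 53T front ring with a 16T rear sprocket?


GR = front_teeth / rear_teeth
GR = 53 / 16
GR = 3.3125

3.3125


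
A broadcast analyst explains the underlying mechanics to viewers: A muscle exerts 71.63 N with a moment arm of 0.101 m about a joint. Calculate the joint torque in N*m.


tau = F * d
tau = 71.63 * 0.101
tau = 7.2346 N*m

7.2346 N*m


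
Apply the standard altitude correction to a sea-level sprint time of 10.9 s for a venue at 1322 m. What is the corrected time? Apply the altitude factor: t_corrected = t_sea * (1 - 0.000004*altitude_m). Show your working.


Correction factor = 1 - 0.000004 * 1322 = 0.994712
t_corrected = t_sea * factor = 10.9 * 0.994712
t_corrected = 10.8424 s

10.8424 s


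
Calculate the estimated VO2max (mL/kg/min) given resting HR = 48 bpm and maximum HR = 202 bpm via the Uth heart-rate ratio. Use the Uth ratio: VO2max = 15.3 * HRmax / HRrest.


VO2max = 15.3 * HRmax / HRrest
VO2max = 15.3 * 202 / 48
VO2max = 3090.6 / 48 = 64.3875 mL/kg/min

64.3875 mL/kg/min


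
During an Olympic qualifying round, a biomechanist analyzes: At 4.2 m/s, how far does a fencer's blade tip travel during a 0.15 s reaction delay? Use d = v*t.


d = v * t
d = 4.2 * 0.15
d = 0.63 m

0.63 m


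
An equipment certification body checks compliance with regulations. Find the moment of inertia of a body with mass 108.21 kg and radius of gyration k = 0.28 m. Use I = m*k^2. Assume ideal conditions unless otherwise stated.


I = m * k^2
I = 108.21 * 0.28^2
I = 108.21 * 0.0784 = 8.4837 kg*m^2

8.4837 kg*m^2


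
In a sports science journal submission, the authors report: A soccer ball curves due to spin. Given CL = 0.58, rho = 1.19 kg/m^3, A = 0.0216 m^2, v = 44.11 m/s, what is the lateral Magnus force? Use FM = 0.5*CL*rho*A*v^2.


FM = 0.5 * CL * rho * A * v^2
FM = 0.5 * 0.58 * 1.19 * 0.0216 * 44.11^2
v^2 = 1945.6921
FM = 0.5 * 0.58 * 1.19 * 0.0216 * 1945.6921 = 14.5035 N

14.5035 N


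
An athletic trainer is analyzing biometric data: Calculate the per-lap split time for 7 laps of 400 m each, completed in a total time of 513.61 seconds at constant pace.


Split time = total_time / n_laps = 513.61 / 7
Split time = 73.3729 s per lap

73.3729 s


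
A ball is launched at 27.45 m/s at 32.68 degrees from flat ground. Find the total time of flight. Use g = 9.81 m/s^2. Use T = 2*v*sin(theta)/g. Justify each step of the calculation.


T = 2*v*sin(theta)/g
sin(theta) = sin(32.68 deg) = 0.5399
T = 2*27.45*0.5399 / 9.81
T = 29.6431 / 9.81 = 3.0217 s

3.0217 s


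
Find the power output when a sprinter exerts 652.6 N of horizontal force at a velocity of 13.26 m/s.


P = F * v
P = 652.6 * 13.26
P = 8653.476 W

8653.476 W


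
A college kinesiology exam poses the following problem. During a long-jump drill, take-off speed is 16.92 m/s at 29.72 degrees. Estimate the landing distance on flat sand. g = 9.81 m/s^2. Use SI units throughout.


R = v^2 * sin(2*theta) / g
Convert angle to radians: theta = 29.72 deg = 0.5187 rad
sin(2*theta) = sin(1.0374) = 0.8611
R = 16.92^2 * 0.8611 / 9.81
R = 286.2864 * 0.8611 / 9.81 = 25.1295 m

25.1295 m


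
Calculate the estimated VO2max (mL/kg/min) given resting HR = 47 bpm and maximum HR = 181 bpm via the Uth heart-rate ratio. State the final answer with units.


VO2max = 15.3 * HRmax / HRrest
VO2max = 15.3 * 181 / 47
VO2max = 2769.3 / 47 = 58.9213 mL/kg/min

58.9213 mL/kg/min


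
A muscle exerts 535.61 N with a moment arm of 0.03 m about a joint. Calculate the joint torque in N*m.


tau = F * d
tau = 535.61 * 0.03
tau = 16.0683 N*m

16.0683 N*m


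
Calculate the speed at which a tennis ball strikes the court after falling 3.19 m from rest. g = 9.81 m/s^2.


v = sqrt(2 * g * h)
v = sqrt(2 * 9.81 * 3.19)
v = sqrt(62.5878) = 7.9112 m/s

7.9112 m/s


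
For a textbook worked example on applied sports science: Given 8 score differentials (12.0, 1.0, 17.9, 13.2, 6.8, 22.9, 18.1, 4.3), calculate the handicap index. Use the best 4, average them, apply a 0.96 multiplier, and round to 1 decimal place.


All differentials: 12.0, 1.0, 17.9, 13.2, 6.8, 22.9, 18.1, 4.3
Sorted: 1.0, 4.3, 6.8, 12.0, 13.2, 17.9, 18.1, 22.9
Best 4: 1.0, 4.3, 6.8, 12.0
Average of best = 24.1 / 4 = 6.025
Raw index = 6.025 * 0.96 = 5.784
Handicap index = round(5.784, 1) = 5.8

5.8


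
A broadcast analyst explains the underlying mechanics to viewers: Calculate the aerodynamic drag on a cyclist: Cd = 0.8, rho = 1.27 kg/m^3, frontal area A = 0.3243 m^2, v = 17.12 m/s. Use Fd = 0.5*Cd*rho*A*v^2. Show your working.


Fd = 0.5 * Cd * rho * A * v^2
Fd = 0.5 * 0.8 * 1.27 * 0.3243 * 17.12^2
v^2 = 293.0944
Fd = 0.5 * 0.8 * 1.27 * 0.3243 * 293.0944 = 48.2857 N

48.2857 N


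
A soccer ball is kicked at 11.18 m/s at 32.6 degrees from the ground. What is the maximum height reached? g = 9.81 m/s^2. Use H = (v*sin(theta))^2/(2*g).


H = (v*sin(theta))^2 / (2*g)
vy = v*sin(theta) = 11.18 * sin(32.6 deg) = 6.0235 m/s
H = vy^2 / (2*g) = 36.282 / (2*9.81)
H = 36.282 / 19.62 = 1.8492 m

1.8492 m


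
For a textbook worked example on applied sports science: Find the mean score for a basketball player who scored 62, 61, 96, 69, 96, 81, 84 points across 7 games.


Average = sum / n
Sum = 549
Average = 549 / 7 = 78.4286

78.4286


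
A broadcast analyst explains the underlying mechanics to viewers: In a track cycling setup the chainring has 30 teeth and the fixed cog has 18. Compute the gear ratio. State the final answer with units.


GR = front_teeth / rear_teeth
GR = 30 / 18
GR = 1.6667

1.6667


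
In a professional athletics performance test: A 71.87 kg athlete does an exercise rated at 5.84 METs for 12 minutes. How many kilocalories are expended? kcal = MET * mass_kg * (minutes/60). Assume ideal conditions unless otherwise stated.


kcal = MET * mass * time_hr
Convert time: 12 min = 0.2 hr
kcal = 5.84 * 71.87 * 0.2
kcal = 83.9442 kcal

83.9442 kcal


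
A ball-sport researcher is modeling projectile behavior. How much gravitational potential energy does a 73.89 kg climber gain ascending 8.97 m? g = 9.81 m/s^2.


PE = m * g * h
PE = 73.89 * 9.81 * 8.97
PE = 724.8609 * 8.97 = 6502.0023 J

6502.0023 J


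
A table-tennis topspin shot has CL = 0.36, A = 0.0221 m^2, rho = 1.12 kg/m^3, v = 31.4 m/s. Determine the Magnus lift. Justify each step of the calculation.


FM = 0.5 * CL * rho * A * v^2
FM = 0.5 * 0.36 * 1.12 * 0.0221 * 31.4^2
v^2 = 985.96
FM = 0.5 * 0.36 * 1.12 * 0.0221 * 985.96 = 4.3928 N

4.3928 N


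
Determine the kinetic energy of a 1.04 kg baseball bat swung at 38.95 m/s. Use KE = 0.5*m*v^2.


KE = 0.5 * m * v^2
KE = 0.5 * 1.04 * 38.95^2
KE = 0.5 * 1.04 * 1517.1025 = 788.8933 J

788.8933 J


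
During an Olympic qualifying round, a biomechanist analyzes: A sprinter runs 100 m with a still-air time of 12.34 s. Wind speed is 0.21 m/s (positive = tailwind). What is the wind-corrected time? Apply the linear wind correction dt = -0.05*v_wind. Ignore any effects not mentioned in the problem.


dt = -0.05 * v_wind = -0.05 * 0.21 = -0.0105 s
t_corrected = t_still + dt = 12.34 + (-0.0105)
t_corrected = 12.3295 s

12.3295 s


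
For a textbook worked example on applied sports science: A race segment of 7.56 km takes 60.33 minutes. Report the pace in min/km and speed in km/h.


Pace = time / distance = 60.33 min / 7.56 km = 7.9802 min/km
Speed = distance / time_in_hours = 7.56 / 1.0055 hr
Speed = 7.5186 km/h

7.9802 min/km, 7.5186 km/h


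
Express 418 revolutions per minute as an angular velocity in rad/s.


omega = RPM * 2 * pi / 60
omega = 418 * 2 * 3.14159 / 60
omega = 2626.3715 / 60 = 43.7729 rad/s

43.7729 rad/s


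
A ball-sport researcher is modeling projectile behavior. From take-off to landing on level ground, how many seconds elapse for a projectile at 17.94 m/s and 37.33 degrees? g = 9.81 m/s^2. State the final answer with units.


T = 2*v*sin(theta)/g
sin(theta) = sin(37.33 deg) = 0.6064
T = 2*17.94*0.6064 / 9.81
T = 21.7578 / 9.81 = 2.2179 s

2.2179 s


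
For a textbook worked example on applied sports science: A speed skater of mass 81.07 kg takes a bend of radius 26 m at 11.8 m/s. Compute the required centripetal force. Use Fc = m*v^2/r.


Fc = m * v^2 / r
v^2 = 11.8^2 = 139.24
Fc = 81.07 * 139.24 / 26
Fc = 11288.1868 / 26 = 434.161 N

434.161 N


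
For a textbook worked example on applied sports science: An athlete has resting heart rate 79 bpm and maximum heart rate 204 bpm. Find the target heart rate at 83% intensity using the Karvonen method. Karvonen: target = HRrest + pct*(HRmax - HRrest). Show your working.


Target = HRrest + pct*(HRmax - HRrest)
Heart rate reserve = HRmax - HRrest = 204 - 79 = 125 bpm
Fraction = 83% = 0.83
Target = 79 + 0.83 * 125
Target = 79 + 103.75 = 182.75 bpm

182.75 bpm


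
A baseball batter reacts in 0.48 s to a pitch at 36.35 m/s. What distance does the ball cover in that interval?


d = v * t
d = 36.35 * 0.48
d = 17.448 m

17.448 m


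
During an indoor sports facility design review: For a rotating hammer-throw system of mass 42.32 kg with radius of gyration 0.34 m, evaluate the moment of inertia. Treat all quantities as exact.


I = m * k^2
I = 42.32 * 0.34^2
I = 42.32 * 0.1156 = 4.8922 kg*m^2

4.8922 kg*m^2


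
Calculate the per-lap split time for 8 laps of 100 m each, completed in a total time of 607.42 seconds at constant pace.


Split time = total_time / n_laps = 607.42 / 8
Split time = 75.9275 s per lap

75.9275 s


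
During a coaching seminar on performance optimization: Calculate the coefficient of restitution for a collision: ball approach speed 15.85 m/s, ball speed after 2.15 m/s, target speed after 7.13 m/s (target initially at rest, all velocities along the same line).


e = (v2_after - v1_after) / (v1_before - v2_before)
Numerator = 7.13 - 2.15 = 4.98
Denominator = 15.85 - 0 = 15.85
e = 4.98 / 15.85 = 0.3142

0.3142


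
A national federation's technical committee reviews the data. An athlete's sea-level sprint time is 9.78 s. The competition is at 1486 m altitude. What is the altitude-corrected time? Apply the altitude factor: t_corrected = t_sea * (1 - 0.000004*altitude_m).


Correction factor = 1 - 0.000004 * 1486 = 0.994056
t_corrected = t_sea * factor = 9.78 * 0.994056
t_corrected = 9.7219 s

9.7219 s


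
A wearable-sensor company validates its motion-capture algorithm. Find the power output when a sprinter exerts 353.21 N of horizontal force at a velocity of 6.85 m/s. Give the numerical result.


P = F * v
P = 353.21 * 6.85
P = 2419.4885 W

2419.4885 W


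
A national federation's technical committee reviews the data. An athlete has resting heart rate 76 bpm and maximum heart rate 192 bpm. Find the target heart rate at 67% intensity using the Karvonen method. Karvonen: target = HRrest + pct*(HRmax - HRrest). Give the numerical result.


Target = HRrest + pct*(HRmax - HRrest)
Heart rate reserve = HRmax - HRrest = 192 - 76 = 116 bpm
Fraction = 67% = 0.67
Target = 76 + 0.67 * 116
Target = 76 + 77.72 = 153.72 bpm

153.72 bpm


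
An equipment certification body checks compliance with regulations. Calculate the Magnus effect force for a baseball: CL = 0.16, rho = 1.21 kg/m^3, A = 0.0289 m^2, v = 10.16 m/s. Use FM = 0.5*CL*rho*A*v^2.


FM = 0.5 * CL * rho * A * v^2
FM = 0.5 * 0.16 * 1.21 * 0.0289 * 10.16^2
v^2 = 103.2256
FM = 0.5 * 0.16 * 1.21 * 0.0289 * 103.2256 = 0.2888 N

0.2888 N


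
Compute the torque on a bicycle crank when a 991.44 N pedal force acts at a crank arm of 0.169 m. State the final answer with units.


tau = F * d
tau = 991.44 * 0.169
tau = 167.5534 N*m

167.5534 N*m


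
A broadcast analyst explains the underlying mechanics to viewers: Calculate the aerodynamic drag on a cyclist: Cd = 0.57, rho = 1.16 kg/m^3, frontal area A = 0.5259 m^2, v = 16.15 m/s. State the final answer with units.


Fd = 0.5 * Cd * rho * A * v^2
Fd = 0.5 * 0.57 * 1.16 * 0.5259 * 16.15^2
v^2 = 260.8225
Fd = 0.5 * 0.57 * 1.16 * 0.5259 * 260.8225 = 45.3473 N

45.3473 N


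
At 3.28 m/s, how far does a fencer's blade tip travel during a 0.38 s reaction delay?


d = v * t
d = 3.28 * 0.38
d = 1.2464 m

1.2464 m


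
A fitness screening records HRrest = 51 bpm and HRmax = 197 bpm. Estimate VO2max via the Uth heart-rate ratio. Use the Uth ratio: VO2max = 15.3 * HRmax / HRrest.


VO2max = 15.3 * HRmax / HRrest
VO2max = 15.3 * 197 / 51
VO2max = 3014.1 / 51 = 59.1 mL/kg/min

59.1 mL/kg/min


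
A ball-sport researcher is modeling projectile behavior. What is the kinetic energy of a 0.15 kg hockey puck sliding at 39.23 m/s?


KE = 0.5 * m * v^2
KE = 0.5 * 0.15 * 39.23^2
KE = 0.5 * 0.15 * 1538.9929 = 115.4245 J

115.4245 J


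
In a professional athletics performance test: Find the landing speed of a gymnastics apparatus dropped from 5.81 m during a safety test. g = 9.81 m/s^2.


v = sqrt(2 * g * h)
v = sqrt(2 * 9.81 * 5.81)
v = sqrt(113.9922) = 10.6767 m/s

10.6767 m/s


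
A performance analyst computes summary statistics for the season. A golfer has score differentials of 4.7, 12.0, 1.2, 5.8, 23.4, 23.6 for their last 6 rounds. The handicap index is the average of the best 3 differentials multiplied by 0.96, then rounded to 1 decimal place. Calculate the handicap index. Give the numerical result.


All differentials: 4.7, 12.0, 1.2, 5.8, 23.4, 23.6
Sorted: 1.2, 4.7, 5.8, 12.0, 23.4, 23.6
Best 3: 1.2, 4.7, 5.8
Average of best = 11.7 / 3 = 3.9
Raw index = 3.9 * 0.96 = 3.744
Handicap index = round(3.744, 1) = 3.7

3.7


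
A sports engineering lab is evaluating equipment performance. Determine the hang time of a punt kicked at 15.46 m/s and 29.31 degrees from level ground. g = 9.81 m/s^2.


T = 2*v*sin(theta)/g
sin(theta) = sin(29.31 deg) = 0.4895
T = 2*15.46*0.4895 / 9.81
T = 15.1364 / 9.81 = 1.543 s

1.543 s


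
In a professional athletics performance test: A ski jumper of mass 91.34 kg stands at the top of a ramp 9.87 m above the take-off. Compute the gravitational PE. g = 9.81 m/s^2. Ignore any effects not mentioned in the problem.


PE = m * g * h
PE = 91.34 * 9.81 * 9.87
PE = 896.0454 * 9.87 = 8843.9681 J

8843.9681 J


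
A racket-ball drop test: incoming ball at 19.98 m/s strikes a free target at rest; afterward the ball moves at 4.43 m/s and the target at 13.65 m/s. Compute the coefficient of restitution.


e = (v2_after - v1_after) / (v1_before - v2_before)
Numerator = 13.65 - 4.43 = 9.22
Denominator = 19.98 - 0 = 19.98
e = 9.22 / 19.98 = 0.4615

0.4615


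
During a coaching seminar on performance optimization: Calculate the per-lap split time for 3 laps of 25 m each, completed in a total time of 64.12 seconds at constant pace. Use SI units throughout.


Split time = total_time / n_laps = 64.12 / 3
Split time = 21.3733 s per lap

21.3733 s


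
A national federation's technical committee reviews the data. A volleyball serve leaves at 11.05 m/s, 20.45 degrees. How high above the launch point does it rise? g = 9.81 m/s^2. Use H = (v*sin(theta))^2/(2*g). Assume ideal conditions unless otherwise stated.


H = (v*sin(theta))^2 / (2*g)
vy = v*sin(theta) = 11.05 * sin(20.45 deg) = 3.8608 m/s
H = vy^2 / (2*g) = 14.9055 / (2*9.81)
H = 14.9055 / 19.62 = 0.7597 m

0.7597 m


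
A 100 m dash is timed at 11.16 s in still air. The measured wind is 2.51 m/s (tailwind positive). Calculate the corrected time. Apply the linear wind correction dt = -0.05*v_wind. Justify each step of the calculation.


dt = -0.05 * v_wind = -0.05 * 2.51 = -0.1255 s
t_corrected = t_still + dt = 11.16 + (-0.1255)
t_corrected = 11.0345 s

11.0345 s


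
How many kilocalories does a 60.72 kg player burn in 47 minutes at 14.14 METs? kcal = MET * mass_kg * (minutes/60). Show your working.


kcal = MET * mass * time_hr
Convert time: 47 min = 0.7833 hr
kcal = 14.14 * 60.72 * 0.7833
kcal = 672.555 kcal

672.555 kcal


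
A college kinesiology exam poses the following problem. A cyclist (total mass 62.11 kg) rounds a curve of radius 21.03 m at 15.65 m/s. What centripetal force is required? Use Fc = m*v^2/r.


Fc = m * v^2 / r
v^2 = 15.65^2 = 244.9225
Fc = 62.11 * 244.9225 / 21.03
Fc = 15212.1365 / 21.03 = 723.3541 N

723.3541 N


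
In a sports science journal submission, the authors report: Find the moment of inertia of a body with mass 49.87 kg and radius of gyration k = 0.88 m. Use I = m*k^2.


I = m * k^2
I = 49.87 * 0.88^2
I = 49.87 * 0.7744 = 38.6193 kg*m^2

38.6193 kg*m^2


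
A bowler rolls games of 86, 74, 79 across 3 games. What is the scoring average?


Average = sum / n
Sum = 239
Average = 239 / 3 = 79.6667

79.6667


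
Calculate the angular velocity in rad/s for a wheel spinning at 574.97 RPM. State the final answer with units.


omega = RPM * 2 * pi / 60
omega = 574.97 * 2 * 3.14159 / 60
omega = 3612.6431 / 60 = 60.2107 rad/s

60.2107 rad/s


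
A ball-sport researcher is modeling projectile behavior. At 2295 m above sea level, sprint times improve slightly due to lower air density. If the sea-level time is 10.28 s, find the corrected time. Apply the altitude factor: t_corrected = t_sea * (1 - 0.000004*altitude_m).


Correction factor = 1 - 0.000004 * 2295 = 0.99082
t_corrected = t_sea * factor = 10.28 * 0.99082
t_corrected = 10.1856 s

10.1856 s


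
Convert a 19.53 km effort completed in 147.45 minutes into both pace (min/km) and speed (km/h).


Pace = time / distance = 147.45 min / 19.53 km = 7.5499 min/km
Speed = distance / time_in_hours = 19.53 / 2.4575 hr
Speed = 7.9471 km/h

7.5499 min/km, 7.9471 km/h


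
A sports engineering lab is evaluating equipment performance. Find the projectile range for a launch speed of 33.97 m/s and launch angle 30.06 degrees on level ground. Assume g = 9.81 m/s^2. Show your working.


R = v^2 * sin(2*theta) / g
Convert angle to radians: theta = 30.06 deg = 0.5246 rad
sin(2*theta) = sin(1.0493) = 0.8671
R = 33.97^2 * 0.8671 / 9.81
R = 1153.9609 * 0.8671 / 9.81 = 101.9945 m

101.9945 m


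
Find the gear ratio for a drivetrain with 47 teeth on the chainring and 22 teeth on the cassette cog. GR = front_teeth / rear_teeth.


GR = front_teeth / rear_teeth
GR = 47 / 22
GR = 2.1364

2.1364


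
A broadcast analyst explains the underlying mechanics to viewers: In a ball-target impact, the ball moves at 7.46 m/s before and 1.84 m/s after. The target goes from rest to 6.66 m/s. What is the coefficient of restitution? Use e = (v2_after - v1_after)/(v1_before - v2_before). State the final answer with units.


e = (v2_after - v1_after) / (v1_before - v2_before)
Numerator = 6.66 - 1.84 = 4.82
Denominator = 7.46 - 0 = 7.46
e = 4.82 / 7.46 = 0.6461

0.6461


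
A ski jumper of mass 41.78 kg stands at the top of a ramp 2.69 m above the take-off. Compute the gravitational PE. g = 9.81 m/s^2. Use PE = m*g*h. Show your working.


PE = m * g * h
PE = 41.78 * 9.81 * 2.69
PE = 409.8618 * 2.69 = 1102.5282 J

1102.5282 J


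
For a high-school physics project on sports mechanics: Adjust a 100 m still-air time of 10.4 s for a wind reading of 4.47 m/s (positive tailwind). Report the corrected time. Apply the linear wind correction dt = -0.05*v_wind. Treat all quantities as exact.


dt = -0.05 * v_wind = -0.05 * 4.47 = -0.2235 s
t_corrected = t_still + dt = 10.4 + (-0.2235)
t_corrected = 10.1765 s

10.1765 s


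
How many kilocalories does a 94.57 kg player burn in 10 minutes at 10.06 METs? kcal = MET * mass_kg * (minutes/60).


kcal = MET * mass * time_hr
Convert time: 10 min = 0.1667 hr
kcal = 10.06 * 94.57 * 0.1667
kcal = 158.5624 kcal

158.5624 kcal


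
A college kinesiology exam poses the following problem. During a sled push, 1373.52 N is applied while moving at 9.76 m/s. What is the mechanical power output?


P = F * v
P = 1373.52 * 9.76
P = 13405.5552 W

13405.5552 W


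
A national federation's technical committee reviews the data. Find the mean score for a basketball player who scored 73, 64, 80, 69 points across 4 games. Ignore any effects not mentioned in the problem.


Average = sum / n
Sum = 286
Average = 286 / 4 = 71.5

71.5


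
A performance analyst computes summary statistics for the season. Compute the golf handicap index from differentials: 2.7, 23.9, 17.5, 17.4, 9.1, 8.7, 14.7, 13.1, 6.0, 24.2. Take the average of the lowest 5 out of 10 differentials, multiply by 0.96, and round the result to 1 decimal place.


All differentials: 2.7, 23.9, 17.5, 17.4, 9.1, 8.7, 14.7, 13.1, 6.0, 24.2
Sorted: 2.7, 6.0, 8.7, 9.1, 13.1, 14.7, 17.4, 17.5, 23.9, 24.2
Best 5: 2.7, 6.0, 8.7, 9.1, 13.1
Average of best = 39.6 / 5 = 7.92
Raw index = 7.92 * 0.96 = 7.6032
Handicap index = round(7.6032, 1) = 7.6

7.6


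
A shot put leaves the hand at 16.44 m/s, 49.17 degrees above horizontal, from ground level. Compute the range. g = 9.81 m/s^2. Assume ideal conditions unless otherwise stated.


R = v^2 * sin(2*theta) / g
Convert angle to radians: theta = 49.17 deg = 0.8582 rad
sin(2*theta) = sin(1.7164) = 0.9894
R = 16.44^2 * 0.9894 / 9.81
R = 270.2736 * 0.9894 / 9.81 = 27.2595 m

27.2595 m


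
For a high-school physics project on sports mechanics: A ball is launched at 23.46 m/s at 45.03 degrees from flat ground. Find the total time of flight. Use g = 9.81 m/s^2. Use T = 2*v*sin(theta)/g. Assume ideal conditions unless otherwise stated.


T = 2*v*sin(theta)/g
sin(theta) = sin(45.03 deg) = 0.7075
T = 2*23.46*0.7075 / 9.81
T = 33.1948 / 9.81 = 3.3838 s

3.3838 s


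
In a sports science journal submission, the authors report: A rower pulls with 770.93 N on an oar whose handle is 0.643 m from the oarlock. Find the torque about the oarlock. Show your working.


tau = F * d
tau = 770.93 * 0.643
tau = 495.708 N*m

495.708 N*m


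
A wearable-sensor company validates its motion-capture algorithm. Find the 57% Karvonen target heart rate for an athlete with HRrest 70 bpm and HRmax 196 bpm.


Target = HRrest + pct*(HRmax - HRrest)
Heart rate reserve = HRmax - HRrest = 196 - 70 = 126 bpm
Fraction = 57% = 0.57
Target = 70 + 0.57 * 126
Target = 70 + 71.82 = 141.82 bpm

141.82 bpm


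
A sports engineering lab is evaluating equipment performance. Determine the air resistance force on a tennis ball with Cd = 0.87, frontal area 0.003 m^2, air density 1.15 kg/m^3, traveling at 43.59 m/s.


Fd = 0.5 * Cd * rho * A * v^2
Fd = 0.5 * 0.87 * 1.15 * 0.003 * 43.59^2
v^2 = 1900.0881
Fd = 0.5 * 0.87 * 1.15 * 0.003 * 1900.0881 = 2.8516 N

2.8516 N


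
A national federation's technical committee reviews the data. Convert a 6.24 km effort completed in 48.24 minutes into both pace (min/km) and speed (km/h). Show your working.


Pace = time / distance = 48.24 min / 6.24 km = 7.7308 min/km
Speed = distance / time_in_hours = 6.24 / 0.804 hr
Speed = 7.7612 km/h

7.7308 min/km, 7.7612 km/h


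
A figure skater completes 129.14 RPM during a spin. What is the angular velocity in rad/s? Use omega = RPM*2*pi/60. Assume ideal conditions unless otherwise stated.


omega = RPM * 2 * pi / 60
omega = 129.14 * 2 * 3.14159 / 60
omega = 811.4106 / 60 = 13.5235 rad/s

13.5235 rad/s


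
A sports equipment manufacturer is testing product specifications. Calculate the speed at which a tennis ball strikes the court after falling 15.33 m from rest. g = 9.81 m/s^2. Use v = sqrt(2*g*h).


v = sqrt(2 * g * h)
v = sqrt(2 * 9.81 * 15.33)
v = sqrt(300.7746) = 17.3429 m/s

17.3429 m/s


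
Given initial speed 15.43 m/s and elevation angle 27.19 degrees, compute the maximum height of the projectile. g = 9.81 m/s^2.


H = (v*sin(theta))^2 / (2*g)
vy = v*sin(theta) = 15.43 * sin(27.19 deg) = 7.0506 m/s
H = vy^2 / (2*g) = 49.7113 / (2*9.81)
H = 49.7113 / 19.62 = 2.5337 m

2.5337 m


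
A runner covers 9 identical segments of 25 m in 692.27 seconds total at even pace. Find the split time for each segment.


Split time = total_time / n_laps = 692.27 / 9
Split time = 76.9189 s per lap

76.9189 s


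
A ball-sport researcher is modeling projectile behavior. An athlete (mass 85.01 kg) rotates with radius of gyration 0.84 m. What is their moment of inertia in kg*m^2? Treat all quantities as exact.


I = m * k^2
I = 85.01 * 0.84^2
I = 85.01 * 0.7056 = 59.9831 kg*m^2

59.9831 kg*m^2


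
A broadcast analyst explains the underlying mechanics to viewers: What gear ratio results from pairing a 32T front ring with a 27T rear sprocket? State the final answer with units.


GR = front_teeth / rear_teeth
GR = 32 / 27
GR = 1.1852

1.1852


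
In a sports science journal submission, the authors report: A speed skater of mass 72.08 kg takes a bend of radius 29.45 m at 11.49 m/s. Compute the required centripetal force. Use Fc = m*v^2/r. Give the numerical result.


Fc = m * v^2 / r
v^2 = 11.49^2 = 132.0201
Fc = 72.08 * 132.0201 / 29.45
Fc = 9516.0088 / 29.45 = 323.1242 N

323.1242 N


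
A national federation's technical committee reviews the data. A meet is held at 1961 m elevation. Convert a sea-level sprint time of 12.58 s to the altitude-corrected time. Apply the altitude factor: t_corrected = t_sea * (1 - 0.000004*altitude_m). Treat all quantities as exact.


Correction factor = 1 - 0.000004 * 1961 = 0.992156
t_corrected = t_sea * factor = 12.58 * 0.992156
t_corrected = 12.4813 s

12.4813 s


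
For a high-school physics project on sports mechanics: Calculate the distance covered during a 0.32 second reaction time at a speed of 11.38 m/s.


d = v * t
d = 11.38 * 0.32
d = 3.6416 m

3.6416 m


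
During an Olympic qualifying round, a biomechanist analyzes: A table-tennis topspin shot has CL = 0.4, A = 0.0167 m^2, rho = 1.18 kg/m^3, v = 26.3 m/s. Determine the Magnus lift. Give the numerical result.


FM = 0.5 * CL * rho * A * v^2
FM = 0.5 * 0.4 * 1.18 * 0.0167 * 26.3^2
v^2 = 691.69
FM = 0.5 * 0.4 * 1.18 * 0.0167 * 691.69 = 2.7261 N

2.7261 N


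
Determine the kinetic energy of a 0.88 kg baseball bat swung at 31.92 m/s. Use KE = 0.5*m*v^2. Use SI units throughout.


KE = 0.5 * m * v^2
KE = 0.5 * 0.88 * 31.92^2
KE = 0.5 * 0.88 * 1018.8864 = 448.31 J

448.31 J


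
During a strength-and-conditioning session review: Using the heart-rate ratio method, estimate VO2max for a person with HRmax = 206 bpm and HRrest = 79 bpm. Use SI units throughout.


VO2max = 15.3 * HRmax / HRrest
VO2max = 15.3 * 206 / 79
VO2max = 3151.8 / 79 = 39.8962 mL/kg/min

39.8962 mL/kg/min


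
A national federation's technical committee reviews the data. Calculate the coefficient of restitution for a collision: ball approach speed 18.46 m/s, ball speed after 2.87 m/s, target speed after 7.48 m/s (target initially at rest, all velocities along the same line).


e = (v2_after - v1_after) / (v1_before - v2_before)
Numerator = 7.48 - 2.87 = 4.61
Denominator = 18.46 - 0 = 18.46
e = 4.61 / 18.46 = 0.2497

0.2497


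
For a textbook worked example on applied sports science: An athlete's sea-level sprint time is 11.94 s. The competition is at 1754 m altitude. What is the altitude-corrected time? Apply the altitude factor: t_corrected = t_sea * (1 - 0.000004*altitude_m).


Correction factor = 1 - 0.000004 * 1754 = 0.992984
t_corrected = t_sea * factor = 11.94 * 0.992984
t_corrected = 11.8562 s

11.8562 s


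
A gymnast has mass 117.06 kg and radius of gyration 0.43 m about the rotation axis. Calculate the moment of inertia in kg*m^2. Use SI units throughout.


I = m * k^2
I = 117.06 * 0.43^2
I = 117.06 * 0.1849 = 21.6444 kg*m^2

21.6444 kg*m^2


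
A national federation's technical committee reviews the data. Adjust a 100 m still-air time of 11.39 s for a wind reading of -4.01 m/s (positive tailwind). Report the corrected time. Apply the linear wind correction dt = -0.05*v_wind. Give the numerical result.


dt = -0.05 * v_wind = -0.05 * -4.01 = 0.2005 s
t_corrected = t_still + dt = 11.39 + (0.2005)
t_corrected = 11.5905 s

11.5905 s


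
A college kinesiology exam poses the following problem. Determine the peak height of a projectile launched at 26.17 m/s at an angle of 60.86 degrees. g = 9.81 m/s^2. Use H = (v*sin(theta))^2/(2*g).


H = (v*sin(theta))^2 / (2*g)
vy = v*sin(theta) = 26.17 * sin(60.86 deg) = 22.8577 m/s
H = vy^2 / (2*g) = 522.4757 / (2*9.81)
H = 522.4757 / 19.62 = 26.6298 m

26.6298 m


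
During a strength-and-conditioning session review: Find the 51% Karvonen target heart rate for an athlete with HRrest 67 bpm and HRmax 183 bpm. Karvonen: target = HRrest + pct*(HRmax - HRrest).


Target = HRrest + pct*(HRmax - HRrest)
Heart rate reserve = HRmax - HRrest = 183 - 67 = 116 bpm
Fraction = 51% = 0.51
Target = 67 + 0.51 * 116
Target = 67 + 59.16 = 126.16 bpm

126.16 bpm


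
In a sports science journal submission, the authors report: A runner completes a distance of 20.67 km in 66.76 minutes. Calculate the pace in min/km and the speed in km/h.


Pace = time / distance = 66.76 min / 20.67 km = 3.2298 min/km
Speed = distance / time_in_hours = 20.67 / 1.1127 hr
Speed = 18.577 km/h

3.2298 min/km, 18.577 km/h


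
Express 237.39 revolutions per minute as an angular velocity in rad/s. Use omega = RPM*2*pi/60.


omega = RPM * 2 * pi / 60
omega = 237.39 * 2 * 3.14159 / 60
omega = 1491.5654 / 60 = 24.8594 rad/s

24.8594 rad/s


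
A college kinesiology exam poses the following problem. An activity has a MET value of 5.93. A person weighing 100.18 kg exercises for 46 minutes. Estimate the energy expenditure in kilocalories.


kcal = MET * mass * time_hr
Convert time: 46 min = 0.7667 hr
kcal = 5.93 * 100.18 * 0.7667
kcal = 455.4517 kcal

455.4517 kcal


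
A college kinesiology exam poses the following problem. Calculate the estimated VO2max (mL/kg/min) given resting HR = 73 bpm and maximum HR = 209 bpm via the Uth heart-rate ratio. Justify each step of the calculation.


VO2max = 15.3 * HRmax / HRrest
VO2max = 15.3 * 209 / 73
VO2max = 3197.7 / 73 = 43.8041 mL/kg/min

43.8041 mL/kg/min


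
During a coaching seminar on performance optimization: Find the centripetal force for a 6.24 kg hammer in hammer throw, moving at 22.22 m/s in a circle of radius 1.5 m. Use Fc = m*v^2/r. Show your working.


Fc = m * v^2 / r
v^2 = 22.22^2 = 493.7284
Fc = 6.24 * 493.7284 / 1.5
Fc = 3080.8652 / 1.5 = 2053.9101 N

2053.9101 N


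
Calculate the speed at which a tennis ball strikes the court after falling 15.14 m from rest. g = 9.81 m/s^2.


v = sqrt(2 * g * h)
v = sqrt(2 * 9.81 * 15.14)
v = sqrt(297.0468) = 17.235 m/s

17.235 m/s


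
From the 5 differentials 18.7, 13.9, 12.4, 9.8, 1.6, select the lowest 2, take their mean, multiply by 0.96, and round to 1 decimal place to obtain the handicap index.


All differentials: 18.7, 13.9, 12.4, 9.8, 1.6
Sorted: 1.6, 9.8, 12.4, 13.9, 18.7
Best 2: 1.6, 9.8
Average of best = 11.4 / 2 = 5.7
Raw index = 5.7 * 0.96 = 5.472
Handicap index = round(5.472, 1) = 5.5

5.5


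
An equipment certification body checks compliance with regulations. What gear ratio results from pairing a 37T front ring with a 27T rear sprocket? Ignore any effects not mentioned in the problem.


GR = front_teeth / rear_teeth
GR = 37 / 27
GR = 1.3704

1.3704


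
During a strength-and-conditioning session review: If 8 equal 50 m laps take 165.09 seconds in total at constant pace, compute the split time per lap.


Split time = total_time / n_laps = 165.09 / 8
Split time = 20.6363 s per lap

20.6363 s


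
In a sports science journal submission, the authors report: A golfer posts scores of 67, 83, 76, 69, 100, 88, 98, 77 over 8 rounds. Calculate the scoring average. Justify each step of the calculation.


Average = sum / n
Sum = 658
Average = 658 / 8 = 82.25

82.25


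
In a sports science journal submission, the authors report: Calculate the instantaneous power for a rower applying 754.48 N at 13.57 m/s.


P = F * v
P = 754.48 * 13.57
P = 10238.2936 W

10238.2936 W


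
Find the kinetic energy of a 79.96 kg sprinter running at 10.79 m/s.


KE = 0.5 * m * v^2
KE = 0.5 * 79.96 * 10.79^2
KE = 0.5 * 79.96 * 116.4241 = 4654.6355 J

4654.6355 J


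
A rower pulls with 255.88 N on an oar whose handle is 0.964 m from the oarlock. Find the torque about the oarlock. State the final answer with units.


tau = F * d
tau = 255.88 * 0.964
tau = 246.6683 N*m

246.6683 N*m


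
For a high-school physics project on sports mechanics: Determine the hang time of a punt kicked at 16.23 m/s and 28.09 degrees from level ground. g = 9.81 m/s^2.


T = 2*v*sin(theta)/g
sin(theta) = sin(28.09 deg) = 0.4709
T = 2*16.23*0.4709 / 9.81
T = 15.284 / 9.81 = 1.558 s

1.558 s


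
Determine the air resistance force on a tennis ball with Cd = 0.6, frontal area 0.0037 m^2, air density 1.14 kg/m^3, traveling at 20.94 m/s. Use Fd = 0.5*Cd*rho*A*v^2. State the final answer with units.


Fd = 0.5 * Cd * rho * A * v^2
Fd = 0.5 * 0.6 * 1.14 * 0.0037 * 20.94^2
v^2 = 438.4836
Fd = 0.5 * 0.6 * 1.14 * 0.0037 * 438.4836 = 0.5549 N

0.5549 N


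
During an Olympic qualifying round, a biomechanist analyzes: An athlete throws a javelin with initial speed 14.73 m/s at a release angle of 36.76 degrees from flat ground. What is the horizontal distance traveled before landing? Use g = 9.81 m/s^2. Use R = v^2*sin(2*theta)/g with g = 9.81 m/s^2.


R = v^2 * sin(2*theta) / g
Convert angle to radians: theta = 36.76 deg = 0.6416 rad
sin(2*theta) = sin(1.2832) = 0.9589
R = 14.73^2 * 0.9589 / 9.81
R = 216.9729 * 0.9589 / 9.81 = 21.2089 m

21.2089 m


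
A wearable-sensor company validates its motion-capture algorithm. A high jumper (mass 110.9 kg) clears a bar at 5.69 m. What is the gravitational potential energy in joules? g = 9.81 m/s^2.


PE = m * g * h
PE = 110.9 * 9.81 * 5.69
PE = 1087.929 * 5.69 = 6190.316 J

6190.316 J


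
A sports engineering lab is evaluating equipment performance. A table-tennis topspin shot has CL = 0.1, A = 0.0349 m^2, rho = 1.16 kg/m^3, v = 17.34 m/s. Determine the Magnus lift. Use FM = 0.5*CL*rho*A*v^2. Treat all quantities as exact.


FM = 0.5 * CL * rho * A * v^2
FM = 0.5 * 0.1 * 1.16 * 0.0349 * 17.34^2
v^2 = 300.6756
FM = 0.5 * 0.1 * 1.16 * 0.0349 * 300.6756 = 0.6086 N

0.6086 N


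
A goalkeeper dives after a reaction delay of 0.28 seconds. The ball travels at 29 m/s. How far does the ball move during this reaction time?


d = v * t
d = 29 * 0.28
d = 8.12 m

8.12 m


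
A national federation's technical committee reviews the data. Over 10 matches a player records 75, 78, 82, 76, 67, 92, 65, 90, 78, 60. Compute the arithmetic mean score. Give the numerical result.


Average = sum / n
Sum = 763
Average = 763 / 10 = 76.3

76.3
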